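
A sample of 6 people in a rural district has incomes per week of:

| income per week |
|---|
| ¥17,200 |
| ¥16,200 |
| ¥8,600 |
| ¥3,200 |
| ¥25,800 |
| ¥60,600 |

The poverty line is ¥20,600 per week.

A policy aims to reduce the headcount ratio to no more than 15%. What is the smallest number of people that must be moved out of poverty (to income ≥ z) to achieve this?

4 of the 6 people are poor, so H = 4/6 = 0.667.
A headcount ratio of at most 15% allows at most ⌊0.15 × 6⌋ = 0 poor people.
So at least 4 − 0 = 4 must be lifted.

4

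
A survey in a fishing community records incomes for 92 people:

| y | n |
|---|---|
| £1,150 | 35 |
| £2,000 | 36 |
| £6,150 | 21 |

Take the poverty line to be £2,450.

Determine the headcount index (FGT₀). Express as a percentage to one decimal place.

77.2%

71 of the 92 people have income below £2,450.
H = 71/92 = 77.2%.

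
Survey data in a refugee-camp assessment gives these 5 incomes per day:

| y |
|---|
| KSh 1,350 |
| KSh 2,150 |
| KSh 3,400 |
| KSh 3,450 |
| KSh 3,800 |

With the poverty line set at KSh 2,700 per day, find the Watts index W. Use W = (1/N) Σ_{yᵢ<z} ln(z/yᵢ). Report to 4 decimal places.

Incomes under z: KSh 1,350, KSh 2,150 (q = 2 of N = 5).
ln(z/y) terms: ln(2700/1350) = 0.6931; ln(2700/2150) = 0.2278.
W = 0.920931 / 5 = 0.1842.

0.1842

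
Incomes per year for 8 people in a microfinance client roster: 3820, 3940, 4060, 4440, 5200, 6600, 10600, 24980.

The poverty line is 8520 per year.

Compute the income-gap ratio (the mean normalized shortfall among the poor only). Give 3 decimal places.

0.451

Poor units: 3820, 3940, 4060, 4440, 5200, 6600 (q = 6 of N = 8).
Shortfall ratios (z−y)/z: 0.5516, 0.5376, 0.5235, 0.4789, 0.3897, 0.2254; sum = 2.706573.
The income-gap ratio divides by q (the poor only): 2.706573 / 6 = 0.451.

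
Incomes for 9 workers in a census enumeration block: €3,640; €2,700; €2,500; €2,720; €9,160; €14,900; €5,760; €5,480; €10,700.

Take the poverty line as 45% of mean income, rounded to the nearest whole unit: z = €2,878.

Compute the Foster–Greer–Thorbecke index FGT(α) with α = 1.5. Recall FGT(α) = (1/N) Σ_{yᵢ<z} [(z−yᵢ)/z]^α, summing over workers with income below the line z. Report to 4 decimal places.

Incomes under z: €2,500, €2,700, €2,720 (q = 3 of N = 9).
Normalized shortfalls: (2878−2500)/2878 = 0.1313; (2878−2700)/2878 = 0.0618; (2878−2720)/2878 = 0.0549.
Raised to α = 1.5: 0.04760; 0.01538; 0.01286.
Sum = 0.075844; FGT(1.5) = 0.075844 / 9 = 0.0084.

0.0084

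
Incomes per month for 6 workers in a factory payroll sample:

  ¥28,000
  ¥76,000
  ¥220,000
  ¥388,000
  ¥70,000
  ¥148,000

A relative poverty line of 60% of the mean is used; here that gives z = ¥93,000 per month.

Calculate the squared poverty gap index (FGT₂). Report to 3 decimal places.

Below z: ¥28,000, ¥70,000, ¥76,000 (q = 3 of N = 6).
Relative gaps: (93000−28000)/93000 = 0.6989; (93000−70000)/93000 = 0.2473; (93000−76000)/93000 = 0.1828.
Squared: 0.4885; 0.0612; 0.0334.
Sum = 0.583073; P₂ = 0.583073 / 6 = 0.097.

0.097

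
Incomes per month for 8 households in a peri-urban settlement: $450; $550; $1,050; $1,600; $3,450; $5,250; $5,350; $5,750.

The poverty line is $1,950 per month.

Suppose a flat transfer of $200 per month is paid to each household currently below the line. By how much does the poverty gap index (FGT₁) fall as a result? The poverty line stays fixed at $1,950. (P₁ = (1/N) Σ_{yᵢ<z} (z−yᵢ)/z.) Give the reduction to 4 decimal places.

0.0513

Before: below the line — $450, $550, $1,050, $1,600; poverty gap index (FGT₁) = 0.266026.
After the $200 transfer: below the line — $650, $750, $1,250, $1,800; poverty gap index (FGT₁) = 0.214744.
Reduction = 0.266026 − 0.214744 = 0.0513.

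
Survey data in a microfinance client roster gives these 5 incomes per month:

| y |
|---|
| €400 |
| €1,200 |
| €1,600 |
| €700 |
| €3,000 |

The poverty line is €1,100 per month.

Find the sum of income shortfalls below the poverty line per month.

Below z: €400, €700 (q = 2 of N = 5).
Individual gaps: 1100−400 = 700; 1100−700 = 400.
Aggregate gap = €1,100.

€1,100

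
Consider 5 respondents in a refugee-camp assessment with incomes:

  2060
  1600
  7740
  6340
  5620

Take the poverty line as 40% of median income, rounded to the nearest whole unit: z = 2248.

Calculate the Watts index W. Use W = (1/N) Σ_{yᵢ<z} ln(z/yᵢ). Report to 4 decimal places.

Incomes under z: 1600, 2060 (q = 2 of N = 5).
Log gaps: ln(2248/1600) = 0.3400; ln(2248/2060) = 0.0873.
W = 0.427372 / 5 = 0.0855.

0.0855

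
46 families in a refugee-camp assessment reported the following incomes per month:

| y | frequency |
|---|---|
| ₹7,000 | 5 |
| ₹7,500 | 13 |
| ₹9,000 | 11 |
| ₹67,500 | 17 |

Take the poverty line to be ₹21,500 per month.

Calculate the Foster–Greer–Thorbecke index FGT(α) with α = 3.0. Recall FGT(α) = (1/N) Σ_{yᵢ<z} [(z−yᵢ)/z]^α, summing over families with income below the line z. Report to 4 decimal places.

Below z: 5×₹7,000, 13×₹7,500, 11×₹9,000 (q = 29 of N = 46).
Gap ratios (z−y)/z: (21500−7000)/21500 = 0.6744 (×5); (21500−7500)/21500 = 0.6512 (×13); (21500−9000)/21500 = 0.5814 (×11).
Raised to α = 3.0: 0.30675 (×5); 0.27610 (×13); 0.19652 (×11).
Sum = 7.284843; FGT(3.0) = 7.284843 / 46 = 0.1584.

0.1584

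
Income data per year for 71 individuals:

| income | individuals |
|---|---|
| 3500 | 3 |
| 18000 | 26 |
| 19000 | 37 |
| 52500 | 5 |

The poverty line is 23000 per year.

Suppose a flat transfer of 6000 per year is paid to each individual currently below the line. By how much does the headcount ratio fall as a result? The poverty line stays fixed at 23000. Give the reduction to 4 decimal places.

Before: below the line — 3×3500, 26×18000, 37×19000; headcount ratio = 0.929577.
After the 6000 transfer: below the line — 3×9500; headcount ratio = 0.042254.
Reduction = 0.929577 − 0.042254 = 0.8873.

0.8873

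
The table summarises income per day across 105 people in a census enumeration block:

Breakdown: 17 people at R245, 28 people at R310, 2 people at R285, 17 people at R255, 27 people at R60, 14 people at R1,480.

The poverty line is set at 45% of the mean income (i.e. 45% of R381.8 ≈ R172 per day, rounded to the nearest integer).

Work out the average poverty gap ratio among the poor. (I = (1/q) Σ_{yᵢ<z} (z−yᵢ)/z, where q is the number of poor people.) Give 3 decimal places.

Incomes under z: 27×R60 (q = 27 of N = 105).
Shortfall ratios (z−y)/z: 0.6512 (×27); sum = 17.581395.
The income-gap ratio divides by q (the poor only): 17.581395 / 27 = 0.651.

0.651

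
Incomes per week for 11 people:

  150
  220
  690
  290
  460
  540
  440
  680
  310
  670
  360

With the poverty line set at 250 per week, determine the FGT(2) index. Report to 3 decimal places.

0.016

Poor units: 150, 220 (q = 2 of N = 11).
Relative gaps: (250−150)/250 = 0.4000; (250−220)/250 = 0.1200.
Squared: 0.1600; 0.0144.
Sum = 0.174400; P₂ = 0.174400 / 11 = 0.016.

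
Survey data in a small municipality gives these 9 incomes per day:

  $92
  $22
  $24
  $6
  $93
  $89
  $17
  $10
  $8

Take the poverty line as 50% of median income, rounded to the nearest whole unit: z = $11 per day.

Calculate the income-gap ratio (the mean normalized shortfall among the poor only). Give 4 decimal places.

Below z: $6, $8, $10 (q = 3 of N = 9).
Shortfall ratios (z−y)/z: 0.4545, 0.2727, 0.0909; sum = 0.818182.
I averages over the q = 3 poor units only: 0.818182 / 3 = 0.2727.

0.2727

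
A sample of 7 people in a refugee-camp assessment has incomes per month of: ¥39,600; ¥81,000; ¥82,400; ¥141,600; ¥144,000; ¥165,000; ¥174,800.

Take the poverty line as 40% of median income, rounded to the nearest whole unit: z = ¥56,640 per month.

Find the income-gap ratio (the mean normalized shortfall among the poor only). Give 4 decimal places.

Below the line: ¥39,600 (q = 1 of N = 7).
Shortfall ratios (z−y)/z: 0.3008; sum = 0.300847.
The income-gap ratio divides by q (the poor only): 0.300847 / 1 = 0.3008.

0.3008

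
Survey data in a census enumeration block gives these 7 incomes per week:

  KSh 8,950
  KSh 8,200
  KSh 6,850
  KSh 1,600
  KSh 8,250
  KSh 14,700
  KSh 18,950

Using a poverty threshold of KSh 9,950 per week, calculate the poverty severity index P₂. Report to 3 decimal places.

Poor units: KSh 1,600, KSh 6,850, KSh 8,200, KSh 8,250, KSh 8,950 (q = 5 of N = 7).
Gap ratios (z−y)/z: (9950−1600)/9950 = 0.8392; (9950−6850)/9950 = 0.3116; (9950−8200)/9950 = 0.1759; (9950−8250)/9950 = 0.1709; (9950−8950)/9950 = 0.1005.
Squared: 0.7042; 0.0971; 0.0309; 0.0292; 0.0101.
Sum = 0.871544; P₂ = 0.871544 / 7 = 0.125.

0.125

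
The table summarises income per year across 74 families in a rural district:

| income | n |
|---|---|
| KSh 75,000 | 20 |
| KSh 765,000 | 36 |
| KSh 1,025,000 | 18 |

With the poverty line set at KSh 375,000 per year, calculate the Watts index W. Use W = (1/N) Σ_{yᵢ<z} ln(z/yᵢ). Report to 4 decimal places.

0.4350

Below z: 20×KSh 75,000 (q = 20 of N = 74).
ln(z/y) terms: ln(375000/75000) = 1.6094 (×20).
W = 32.188758 / 74 = 0.4350.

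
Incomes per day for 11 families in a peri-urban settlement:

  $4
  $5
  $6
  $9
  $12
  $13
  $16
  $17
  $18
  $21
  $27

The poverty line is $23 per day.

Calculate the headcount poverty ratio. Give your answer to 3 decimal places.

10 of the 11 families have income below $23.
H = 10/11 = 0.909.

0.909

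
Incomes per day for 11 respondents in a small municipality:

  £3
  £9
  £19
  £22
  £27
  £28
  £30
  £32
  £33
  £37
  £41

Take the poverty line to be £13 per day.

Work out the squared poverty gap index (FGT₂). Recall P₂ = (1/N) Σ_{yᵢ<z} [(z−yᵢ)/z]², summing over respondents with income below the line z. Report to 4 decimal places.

0.0624

Incomes under z: £3, £9 (q = 2 of N = 11).
Relative gaps: (13−3)/13 = 0.7692; (13−9)/13 = 0.3077.
Squared: 0.5917; 0.0947.
Sum = 0.686391; P₂ = 0.686391 / 11 = 0.0624.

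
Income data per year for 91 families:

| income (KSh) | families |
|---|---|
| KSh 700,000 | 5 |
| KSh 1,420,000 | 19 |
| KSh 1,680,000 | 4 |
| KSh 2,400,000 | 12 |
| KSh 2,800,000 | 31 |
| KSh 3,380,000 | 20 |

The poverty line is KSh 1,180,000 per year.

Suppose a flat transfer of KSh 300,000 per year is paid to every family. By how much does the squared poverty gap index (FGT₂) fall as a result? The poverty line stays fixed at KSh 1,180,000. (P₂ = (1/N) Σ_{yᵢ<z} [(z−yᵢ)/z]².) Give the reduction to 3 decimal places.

Before: below the line — 5×KSh 700,000; squared poverty gap index (FGT₂) = 0.00909.
After the KSh 300,000 transfer: below the line — 5×KSh 1,000,000; squared poverty gap index (FGT₂) = 0.00128.
Reduction = 0.00909 − 0.00128 = 0.008.

0.008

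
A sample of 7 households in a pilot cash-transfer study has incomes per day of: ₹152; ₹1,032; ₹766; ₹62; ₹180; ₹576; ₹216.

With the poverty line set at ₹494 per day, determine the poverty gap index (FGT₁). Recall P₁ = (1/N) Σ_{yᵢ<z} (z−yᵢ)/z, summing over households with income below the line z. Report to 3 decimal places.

Poor units: ₹62, ₹152, ₹180, ₹216 (q = 4 of N = 7).
Normalized shortfalls: (494−62)/494 = 0.8745; (494−152)/494 = 0.6923; (494−180)/494 = 0.6356; (494−216)/494 = 0.5628.
Sum of shortfalls = 2.765182; P₁ averages over all N: 2.765182 / 7 = 0.395.

0.395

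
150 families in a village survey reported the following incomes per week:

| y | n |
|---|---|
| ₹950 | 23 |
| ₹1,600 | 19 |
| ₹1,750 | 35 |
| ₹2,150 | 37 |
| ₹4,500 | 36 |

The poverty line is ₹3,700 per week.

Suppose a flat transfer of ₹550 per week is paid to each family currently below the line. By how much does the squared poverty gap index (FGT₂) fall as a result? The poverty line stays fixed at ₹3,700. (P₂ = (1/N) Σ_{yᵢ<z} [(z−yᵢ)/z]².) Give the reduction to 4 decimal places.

Before: below the line — 23×₹950, 19×₹1,600, 35×₹1,750, 37×₹2,150; squared poverty gap index (FGT₂) = 0.233605.
After the ₹550 transfer: below the line — 23×₹1,500, 19×₹2,150, 35×₹2,300, 37×₹2,700; squared poverty gap index (FGT₂) = 0.127863.
Reduction = 0.233605 − 0.127863 = 0.1057.

0.1057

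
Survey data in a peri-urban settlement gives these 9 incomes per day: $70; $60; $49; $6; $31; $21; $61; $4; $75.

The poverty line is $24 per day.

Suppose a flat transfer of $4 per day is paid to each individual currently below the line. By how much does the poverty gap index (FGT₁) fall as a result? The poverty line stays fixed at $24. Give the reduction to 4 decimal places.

Before: below the line — $4, $6, $21; poverty gap index (FGT₁) = 0.189815.
After the $4 transfer: below the line — $8, $10; poverty gap index (FGT₁) = 0.138889.
Reduction = 0.189815 − 0.138889 = 0.0509.

0.0509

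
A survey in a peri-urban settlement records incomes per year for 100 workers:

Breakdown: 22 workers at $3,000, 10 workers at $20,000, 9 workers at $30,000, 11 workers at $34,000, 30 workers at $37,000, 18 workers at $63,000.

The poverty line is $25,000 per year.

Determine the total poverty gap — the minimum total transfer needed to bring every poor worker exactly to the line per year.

Below the line: 22×$3,000, 10×$20,000 (q = 32 of N = 100).
Individual gaps: 22×(25000−3000) = 484000; 10×(25000−20000) = 50000.
Aggregate gap = $534,000.

$534,000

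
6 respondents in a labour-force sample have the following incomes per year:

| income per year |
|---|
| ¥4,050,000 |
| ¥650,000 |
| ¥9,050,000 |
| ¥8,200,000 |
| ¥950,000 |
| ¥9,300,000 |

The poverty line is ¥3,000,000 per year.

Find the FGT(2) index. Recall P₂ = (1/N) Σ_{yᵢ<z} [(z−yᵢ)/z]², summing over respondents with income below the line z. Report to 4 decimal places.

Below the line: ¥650,000, ¥950,000 (q = 2 of N = 6).
Relative gaps: (3000000−650000)/3000000 = 0.7833; (3000000−950000)/3000000 = 0.6833.
Squared: 0.6136; 0.4669.
Sum = 1.080556; P₂ = 1.080556 / 6 = 0.1801.

0.1801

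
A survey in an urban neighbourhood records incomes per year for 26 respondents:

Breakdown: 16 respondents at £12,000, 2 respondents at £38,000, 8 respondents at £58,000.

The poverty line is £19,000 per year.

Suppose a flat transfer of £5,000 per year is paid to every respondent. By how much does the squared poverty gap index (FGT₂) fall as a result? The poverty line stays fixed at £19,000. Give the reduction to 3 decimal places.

Before: below the line — 16×£12,000; squared poverty gap index (FGT₂) = 0.08353.
After the £5,000 transfer: below the line — 16×£17,000; squared poverty gap index (FGT₂) = 0.00682.
Reduction = 0.08353 − 0.00682 = 0.077.

0.077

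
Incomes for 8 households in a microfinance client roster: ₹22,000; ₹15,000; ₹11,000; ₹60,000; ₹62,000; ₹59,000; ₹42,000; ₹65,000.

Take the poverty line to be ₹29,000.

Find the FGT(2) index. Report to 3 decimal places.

Below the line: ₹11,000, ₹15,000, ₹22,000 (q = 3 of N = 8).
Shortfall ratios: (29000−11000)/29000 = 0.6207; (29000−15000)/29000 = 0.4828; (29000−22000)/29000 = 0.2414.
Squared: 0.3853; 0.2331; 0.0583.
Sum = 0.676576; P₂ = 0.676576 / 8 = 0.085.

0.085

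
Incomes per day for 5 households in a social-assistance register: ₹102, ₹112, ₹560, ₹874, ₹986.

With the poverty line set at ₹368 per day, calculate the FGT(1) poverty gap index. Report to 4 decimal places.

Incomes under z: ₹102, ₹112 (q = 2 of N = 5).
Relative gaps: (368−102)/368 = 0.7228; (368−112)/368 = 0.6957.
Sum of shortfalls = 1.418478; P₁ averages over all N: 1.418478 / 5 = 0.2837.

0.2837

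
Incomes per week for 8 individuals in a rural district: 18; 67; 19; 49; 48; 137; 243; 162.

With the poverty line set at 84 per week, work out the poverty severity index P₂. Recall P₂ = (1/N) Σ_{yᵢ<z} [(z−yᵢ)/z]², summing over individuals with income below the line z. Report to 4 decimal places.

Below the line: 18, 19, 48, 49, 67 (q = 5 of N = 8).
Gap ratios (z−y)/z: (84−18)/84 = 0.7857; (84−19)/84 = 0.7738; (84−48)/84 = 0.4286; (84−49)/84 = 0.4167; (84−67)/84 = 0.2024.
Squared: 0.6173; 0.5988; 0.1837; 0.1736; 0.0410.
Sum = 1.614371; P₂ = 1.614371 / 8 = 0.2018.

0.2018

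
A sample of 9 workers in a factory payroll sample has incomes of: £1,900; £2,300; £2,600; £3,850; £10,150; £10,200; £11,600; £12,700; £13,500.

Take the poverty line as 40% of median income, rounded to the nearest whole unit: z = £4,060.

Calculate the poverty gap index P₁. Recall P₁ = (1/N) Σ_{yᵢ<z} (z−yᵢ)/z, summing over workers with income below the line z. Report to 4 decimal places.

Below the line: £1,900, £2,300, £2,600, £3,850 (q = 4 of N = 9).
Shortfall ratios: (4060−1900)/4060 = 0.5320; (4060−2300)/4060 = 0.4335; (4060−2600)/4060 = 0.3596; (4060−3850)/4060 = 0.0517.
Σ = 1.376847. Dividing by the full population N = 9 gives P₁ = 0.1530.

0.1530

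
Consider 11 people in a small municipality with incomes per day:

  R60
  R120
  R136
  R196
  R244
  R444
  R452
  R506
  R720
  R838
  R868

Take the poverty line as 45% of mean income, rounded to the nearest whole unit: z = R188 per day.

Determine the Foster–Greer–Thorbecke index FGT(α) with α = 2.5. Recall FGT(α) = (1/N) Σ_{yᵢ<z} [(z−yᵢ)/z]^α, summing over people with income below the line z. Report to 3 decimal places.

Below z: R60, R120, R136 (q = 3 of N = 11).
Normalized shortfalls: (188−60)/188 = 0.6809; (188−120)/188 = 0.3617; (188−136)/188 = 0.2766.
Raised to α = 2.5: 0.38250; 0.07868; 0.04024.
Sum = 0.501417; FGT(2.5) = 0.501417 / 11 = 0.046.

0.046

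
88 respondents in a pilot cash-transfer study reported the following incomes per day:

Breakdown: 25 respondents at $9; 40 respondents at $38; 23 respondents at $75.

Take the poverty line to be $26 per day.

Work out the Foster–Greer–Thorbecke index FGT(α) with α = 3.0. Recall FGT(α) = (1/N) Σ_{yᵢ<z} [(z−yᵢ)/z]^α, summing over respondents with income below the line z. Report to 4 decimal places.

Incomes under z: 25×$9 (q = 25 of N = 88).
Normalized shortfalls: (26−9)/26 = 0.6538 (×25).
Raised to α = 3.0: 0.27953 (×25).
Sum = 6.988223; FGT(3.0) = 6.988223 / 88 = 0.0794.

0.0794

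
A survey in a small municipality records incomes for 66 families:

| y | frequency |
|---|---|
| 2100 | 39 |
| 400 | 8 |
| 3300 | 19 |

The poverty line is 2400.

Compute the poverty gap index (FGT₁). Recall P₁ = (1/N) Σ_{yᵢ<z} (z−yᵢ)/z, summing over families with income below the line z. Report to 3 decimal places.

Poor units: 8×400, 39×2100 (q = 47 of N = 66).
Shortfall ratios: (2400−400)/2400 = 0.8333 (×8); (2400−2100)/2400 = 0.1250 (×39).
Sum of shortfalls = 11.541667; P₁ averages over all N: 11.541667 / 66 = 0.175.

0.175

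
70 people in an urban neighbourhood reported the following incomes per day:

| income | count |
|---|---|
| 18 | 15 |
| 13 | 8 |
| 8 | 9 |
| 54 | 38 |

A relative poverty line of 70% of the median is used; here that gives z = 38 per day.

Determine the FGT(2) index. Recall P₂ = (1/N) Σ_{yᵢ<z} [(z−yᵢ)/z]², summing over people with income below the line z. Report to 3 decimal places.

0.189

Below z: 9×8, 8×13, 15×18 (q = 32 of N = 70).
Shortfall ratios: (38−8)/38 = 0.7895 (×9); (38−13)/38 = 0.6579 (×8); (38−18)/38 = 0.5263 (×15).
Squared: 0.6233 (×9); 0.4328 (×8); 0.2770 (×15).
Sum = 13.227147; P₂ = 13.227147 / 70 = 0.189.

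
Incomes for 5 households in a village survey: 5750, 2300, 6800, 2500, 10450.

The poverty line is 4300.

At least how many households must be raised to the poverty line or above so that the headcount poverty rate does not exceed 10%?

Currently q = 2 of N = 5 are below the line (H = 0.400).
A headcount ratio of at most 10% allows at most ⌊0.10 × 5⌋ = 0 poor households.
So at least 2 − 0 = 2 must be lifted.

2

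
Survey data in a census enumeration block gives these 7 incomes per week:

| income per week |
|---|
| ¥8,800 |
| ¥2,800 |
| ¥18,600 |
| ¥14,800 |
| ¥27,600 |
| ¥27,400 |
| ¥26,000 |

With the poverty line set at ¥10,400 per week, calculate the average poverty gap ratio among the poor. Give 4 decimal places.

0.4423

Below the line: ¥2,800, ¥8,800 (q = 2 of N = 7).
Shortfall ratios (z−y)/z: 0.7308, 0.1538; sum = 0.884615.
The income-gap ratio divides by q (the poor only): 0.884615 / 2 = 0.4423.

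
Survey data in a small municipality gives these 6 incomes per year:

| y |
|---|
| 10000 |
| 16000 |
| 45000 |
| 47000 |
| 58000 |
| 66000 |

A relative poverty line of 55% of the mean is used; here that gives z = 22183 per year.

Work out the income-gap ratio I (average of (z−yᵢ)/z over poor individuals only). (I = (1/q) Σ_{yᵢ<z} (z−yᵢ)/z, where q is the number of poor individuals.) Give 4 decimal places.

0.4140

Below the line: 10000, 16000 (q = 2 of N = 6).
Relative gaps: 0.5492, 0.2787; sum = 0.827931.
The income-gap ratio divides by q (the poor only): 0.827931 / 2 = 0.4140.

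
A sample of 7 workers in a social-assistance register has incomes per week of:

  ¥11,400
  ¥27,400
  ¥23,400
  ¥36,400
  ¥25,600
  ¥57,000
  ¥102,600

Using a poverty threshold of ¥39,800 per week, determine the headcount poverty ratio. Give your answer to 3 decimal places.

0.714

5 of the 7 workers have income below ¥39,800.
H = 5/7 = 0.714.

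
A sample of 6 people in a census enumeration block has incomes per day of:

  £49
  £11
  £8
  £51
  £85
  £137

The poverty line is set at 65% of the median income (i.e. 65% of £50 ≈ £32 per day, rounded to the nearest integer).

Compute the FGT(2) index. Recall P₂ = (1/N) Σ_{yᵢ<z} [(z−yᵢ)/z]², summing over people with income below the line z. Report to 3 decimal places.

Poor units: £8, £11 (q = 2 of N = 6).
Relative gaps: (32−8)/32 = 0.7500; (32−11)/32 = 0.6562.
Squared: 0.5625; 0.4307.
Sum = 0.993164; P₂ = 0.993164 / 6 = 0.166.

0.166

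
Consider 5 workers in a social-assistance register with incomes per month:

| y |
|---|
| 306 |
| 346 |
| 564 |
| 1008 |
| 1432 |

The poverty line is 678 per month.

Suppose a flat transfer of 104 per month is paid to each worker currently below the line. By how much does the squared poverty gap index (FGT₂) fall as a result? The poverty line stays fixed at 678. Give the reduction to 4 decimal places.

0.0599

Before: below the line — 306, 346, 564; squared poverty gap index (FGT₂) = 0.113819.
After the 104 transfer: below the line — 410, 450, 668; squared poverty gap index (FGT₂) = 0.053910.
Reduction = 0.113819 − 0.053910 = 0.0599.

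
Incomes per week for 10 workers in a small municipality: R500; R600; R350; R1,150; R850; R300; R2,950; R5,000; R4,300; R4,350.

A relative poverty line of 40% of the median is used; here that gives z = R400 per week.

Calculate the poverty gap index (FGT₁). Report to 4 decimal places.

Below the line: R300, R350 (q = 2 of N = 10).
Relative gaps: (400−300)/400 = 0.2500; (400−350)/400 = 0.1250.
Sum of shortfalls = 0.375000; P₁ averages over all N: 0.375000 / 10 = 0.0375.

0.0375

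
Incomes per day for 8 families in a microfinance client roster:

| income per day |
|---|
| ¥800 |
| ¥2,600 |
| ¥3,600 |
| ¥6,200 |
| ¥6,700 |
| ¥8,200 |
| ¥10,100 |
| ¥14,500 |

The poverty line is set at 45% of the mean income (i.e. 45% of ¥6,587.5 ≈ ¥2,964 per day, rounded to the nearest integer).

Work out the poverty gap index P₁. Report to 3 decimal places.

0.107

Poor units: ¥800, ¥2,600 (q = 2 of N = 8).
Normalized shortfalls: (2964−800)/2964 = 0.7301; (2964−2600)/2964 = 0.1228.
Σ = 0.852901. Dividing by the full population N = 8 gives P₁ = 0.107.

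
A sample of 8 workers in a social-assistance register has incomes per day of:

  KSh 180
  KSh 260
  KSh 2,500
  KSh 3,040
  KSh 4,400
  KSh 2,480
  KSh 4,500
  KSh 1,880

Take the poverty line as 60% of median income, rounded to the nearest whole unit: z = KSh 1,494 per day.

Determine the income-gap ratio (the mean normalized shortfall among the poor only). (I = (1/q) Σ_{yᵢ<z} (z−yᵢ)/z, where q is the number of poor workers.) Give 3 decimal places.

Poor units: KSh 180, KSh 260 (q = 2 of N = 8).
Shortfall ratios (z−y)/z: 0.8795, 0.8260; sum = 1.705489.
I averages over the q = 2 poor units only: 1.705489 / 2 = 0.853.

0.853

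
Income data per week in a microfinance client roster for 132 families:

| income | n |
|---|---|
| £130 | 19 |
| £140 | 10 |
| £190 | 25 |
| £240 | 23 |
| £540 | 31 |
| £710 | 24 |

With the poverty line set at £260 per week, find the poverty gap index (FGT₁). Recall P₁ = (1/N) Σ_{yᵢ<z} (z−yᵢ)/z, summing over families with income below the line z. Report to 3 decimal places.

Below z: 19×£130, 10×£140, 25×£190, 23×£240 (q = 77 of N = 132).
Relative gaps: (260−130)/260 = 0.5000 (×19); (260−140)/260 = 0.4615 (×10); (260−190)/260 = 0.2692 (×25); (260−240)/260 = 0.0769 (×23).
Sum of shortfalls = 22.615385; P₁ averages over all N: 22.615385 / 132 = 0.171.

0.171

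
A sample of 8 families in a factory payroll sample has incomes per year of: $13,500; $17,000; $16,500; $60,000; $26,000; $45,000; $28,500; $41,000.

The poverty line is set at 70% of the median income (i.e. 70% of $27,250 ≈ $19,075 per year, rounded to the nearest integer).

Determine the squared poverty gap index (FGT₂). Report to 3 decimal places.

Below the line: $13,500, $16,500, $17,000 (q = 3 of N = 8).
Relative gaps: (19075−13500)/19075 = 0.2923; (19075−16500)/19075 = 0.1350; (19075−17000)/19075 = 0.1088.
Squared: 0.0854; 0.0182; 0.0118.
Sum = 0.115477; P₂ = 0.115477 / 8 = 0.014.

0.014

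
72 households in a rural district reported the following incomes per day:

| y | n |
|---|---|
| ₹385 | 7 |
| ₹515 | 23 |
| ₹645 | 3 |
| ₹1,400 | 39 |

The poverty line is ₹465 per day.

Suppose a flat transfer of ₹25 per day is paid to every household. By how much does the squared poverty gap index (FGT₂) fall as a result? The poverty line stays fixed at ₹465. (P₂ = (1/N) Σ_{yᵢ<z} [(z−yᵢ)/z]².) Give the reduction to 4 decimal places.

Before: below the line — 7×₹385; squared poverty gap index (FGT₂) = 0.002878.
After the ₹25 transfer: below the line — 7×₹410; squared poverty gap index (FGT₂) = 0.001360.
Reduction = 0.002878 − 0.001360 = 0.0015.

0.0015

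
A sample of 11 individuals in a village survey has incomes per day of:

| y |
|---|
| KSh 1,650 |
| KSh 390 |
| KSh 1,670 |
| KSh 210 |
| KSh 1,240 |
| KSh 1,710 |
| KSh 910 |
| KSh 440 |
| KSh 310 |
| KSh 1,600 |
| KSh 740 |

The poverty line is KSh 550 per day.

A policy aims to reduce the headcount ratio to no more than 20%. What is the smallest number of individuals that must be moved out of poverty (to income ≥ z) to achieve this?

4 of the 11 individuals are poor, so H = 4/11 = 0.364.
A headcount ratio of at most 20% allows at most ⌊0.20 × 11⌋ = 2 poor individuals.
So at least 4 − 2 = 2 must be lifted.

2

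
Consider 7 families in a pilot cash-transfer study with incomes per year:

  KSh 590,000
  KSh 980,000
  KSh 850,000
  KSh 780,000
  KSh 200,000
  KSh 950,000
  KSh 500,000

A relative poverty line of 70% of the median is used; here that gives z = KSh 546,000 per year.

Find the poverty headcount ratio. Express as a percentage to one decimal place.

28.6%

2 of the 7 families have income below KSh 546,000.
H = 2/7 = 28.6%.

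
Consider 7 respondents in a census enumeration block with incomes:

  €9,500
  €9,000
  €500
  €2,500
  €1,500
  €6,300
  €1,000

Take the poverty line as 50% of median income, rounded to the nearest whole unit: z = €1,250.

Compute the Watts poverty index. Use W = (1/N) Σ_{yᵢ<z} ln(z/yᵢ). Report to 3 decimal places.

0.163

Below the line: €500, €1,000 (q = 2 of N = 7).
Log shortfalls: ln(1250/500) = 0.9163; ln(1250/1000) = 0.2231.
W = 1.139434 / 7 = 0.163.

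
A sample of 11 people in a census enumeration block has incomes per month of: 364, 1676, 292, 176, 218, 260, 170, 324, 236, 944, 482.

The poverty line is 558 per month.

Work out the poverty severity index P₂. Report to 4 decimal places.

0.2258

Poor units: 170, 176, 218, 236, 260, 292, 324, 364, 482 (q = 9 of N = 11).
Gap ratios (z−y)/z: (558−170)/558 = 0.6953; (558−176)/558 = 0.6846; (558−218)/558 = 0.6093; (558−236)/558 = 0.5771; (558−260)/558 = 0.5341; (558−292)/558 = 0.4767; (558−324)/558 = 0.4194; (558−364)/558 = 0.3477; (558−482)/558 = 0.1362.
Squared: 0.4835; 0.4687; 0.3713; 0.3330; 0.2852; 0.2272; 0.1759; 0.1209; 0.0186.
Sum = 2.484166; P₂ = 2.484166 / 11 = 0.2258.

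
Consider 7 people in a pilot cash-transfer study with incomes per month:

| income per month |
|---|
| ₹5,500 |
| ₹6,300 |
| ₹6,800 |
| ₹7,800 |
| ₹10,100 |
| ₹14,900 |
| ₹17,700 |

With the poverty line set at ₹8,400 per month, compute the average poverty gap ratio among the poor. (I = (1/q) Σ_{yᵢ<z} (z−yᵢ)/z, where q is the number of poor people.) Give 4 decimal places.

Poor units: ₹5,500, ₹6,300, ₹6,800, ₹7,800 (q = 4 of N = 7).
Relative gaps: 0.3452, 0.2500, 0.1905, 0.0714; sum = 0.857143.
The income-gap ratio divides by q (the poor only): 0.857143 / 4 = 0.2143.

0.2143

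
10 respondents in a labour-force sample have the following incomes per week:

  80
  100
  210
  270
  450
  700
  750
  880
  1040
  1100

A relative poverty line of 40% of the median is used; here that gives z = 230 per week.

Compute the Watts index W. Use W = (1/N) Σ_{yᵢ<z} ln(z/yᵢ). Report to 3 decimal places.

0.198

Below z: 80, 100, 210 (q = 3 of N = 10).
Log shortfalls: ln(230/80) = 1.0561; ln(230/100) = 0.8329; ln(230/210) = 0.0910.
W = 1.979934 / 10 = 0.198.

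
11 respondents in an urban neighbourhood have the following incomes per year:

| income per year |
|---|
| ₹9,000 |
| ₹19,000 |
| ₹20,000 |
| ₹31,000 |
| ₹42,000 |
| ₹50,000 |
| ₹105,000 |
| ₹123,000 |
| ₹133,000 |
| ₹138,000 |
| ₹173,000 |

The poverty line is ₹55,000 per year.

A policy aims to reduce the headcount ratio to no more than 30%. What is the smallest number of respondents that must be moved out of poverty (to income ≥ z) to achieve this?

6 of the 11 respondents are poor, so H = 6/11 = 0.545.
A headcount ratio of at most 30% allows at most ⌊0.30 × 11⌋ = 3 poor respondents.
So at least 6 − 3 = 3 must be lifted.

3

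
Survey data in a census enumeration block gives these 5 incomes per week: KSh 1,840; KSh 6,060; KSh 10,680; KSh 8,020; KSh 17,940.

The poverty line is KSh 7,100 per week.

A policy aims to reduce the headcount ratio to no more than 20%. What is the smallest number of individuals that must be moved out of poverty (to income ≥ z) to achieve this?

1

Currently q = 2 of N = 5 are below the line (H = 0.400).
A headcount ratio of at most 20% allows at most ⌊0.20 × 5⌋ = 1 poor individuals.
So at least 2 − 1 = 1 must be lifted.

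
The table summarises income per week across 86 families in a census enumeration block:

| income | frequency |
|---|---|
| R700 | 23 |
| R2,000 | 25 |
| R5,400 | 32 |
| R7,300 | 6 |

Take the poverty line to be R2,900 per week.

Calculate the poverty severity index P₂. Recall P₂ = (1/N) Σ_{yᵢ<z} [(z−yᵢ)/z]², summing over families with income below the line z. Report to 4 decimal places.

Poor units: 23×R700, 25×R2,000 (q = 48 of N = 86).
Normalized shortfalls: (2900−700)/2900 = 0.7586 (×23); (2900−2000)/2900 = 0.3103 (×25).
Squared: 0.5755 (×23); 0.0963 (×25).
Sum = 15.644471; P₂ = 15.644471 / 86 = 0.1819.

0.1819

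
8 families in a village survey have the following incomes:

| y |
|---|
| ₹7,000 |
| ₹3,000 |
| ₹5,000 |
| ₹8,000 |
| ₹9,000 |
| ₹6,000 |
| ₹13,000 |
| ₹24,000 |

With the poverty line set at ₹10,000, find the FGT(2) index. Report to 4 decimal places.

0.1300

Poor units: ₹3,000, ₹5,000, ₹6,000, ₹7,000, ₹8,000, ₹9,000 (q = 6 of N = 8).
Shortfall ratios: (10000−3000)/10000 = 0.7000; (10000−5000)/10000 = 0.5000; (10000−6000)/10000 = 0.4000; (10000−7000)/10000 = 0.3000; (10000−8000)/10000 = 0.2000; (10000−9000)/10000 = 0.1000.
Squared: 0.4900; 0.2500; 0.1600; 0.0900; 0.0400; 0.0100.
Sum = 1.040000; P₂ = 1.040000 / 8 = 0.1300.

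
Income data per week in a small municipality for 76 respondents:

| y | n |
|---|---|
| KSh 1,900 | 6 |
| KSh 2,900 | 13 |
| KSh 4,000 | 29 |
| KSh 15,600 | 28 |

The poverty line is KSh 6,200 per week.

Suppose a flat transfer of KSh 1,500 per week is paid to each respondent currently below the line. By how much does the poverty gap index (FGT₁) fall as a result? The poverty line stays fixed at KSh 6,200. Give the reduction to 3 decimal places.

0.153

Before: below the line — 6×KSh 1,900, 13×KSh 2,900, 29×KSh 4,000; poverty gap index (FGT₁) = 0.28120.
After the KSh 1,500 transfer: below the line — 6×KSh 3,400, 13×KSh 4,400, 29×KSh 5,500; poverty gap index (FGT₁) = 0.12840.
Reduction = 0.28120 − 0.12840 = 0.153.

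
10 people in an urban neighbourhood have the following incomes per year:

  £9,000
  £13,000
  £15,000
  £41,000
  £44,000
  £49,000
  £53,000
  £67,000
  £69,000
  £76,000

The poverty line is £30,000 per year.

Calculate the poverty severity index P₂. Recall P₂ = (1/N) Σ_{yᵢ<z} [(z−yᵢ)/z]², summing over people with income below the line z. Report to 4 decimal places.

0.1061

Below the line: £9,000, £13,000, £15,000 (q = 3 of N = 10).
Gap ratios (z−y)/z: (30000−9000)/30000 = 0.7000; (30000−13000)/30000 = 0.5667; (30000−15000)/30000 = 0.5000.
Squared: 0.4900; 0.3211; 0.2500.
Sum = 1.061111; P₂ = 1.061111 / 10 = 0.1061.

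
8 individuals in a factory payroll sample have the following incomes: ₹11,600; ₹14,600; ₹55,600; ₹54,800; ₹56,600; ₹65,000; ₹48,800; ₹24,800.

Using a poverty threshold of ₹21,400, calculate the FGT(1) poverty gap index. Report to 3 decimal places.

Below z: ₹11,600, ₹14,600 (q = 2 of N = 8).
Relative gaps: (21400−11600)/21400 = 0.4579; (21400−14600)/21400 = 0.3178.
Σ = 0.775701. Dividing by the full population N = 8 gives P₁ = 0.097.

0.097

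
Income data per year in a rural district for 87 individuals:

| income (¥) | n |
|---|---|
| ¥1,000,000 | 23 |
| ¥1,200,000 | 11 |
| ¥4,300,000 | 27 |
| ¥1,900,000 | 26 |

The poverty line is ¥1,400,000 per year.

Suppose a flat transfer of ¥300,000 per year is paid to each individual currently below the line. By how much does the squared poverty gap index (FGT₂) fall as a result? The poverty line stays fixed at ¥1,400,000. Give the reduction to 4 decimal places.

0.0228

Before: below the line — 23×¥1,000,000, 11×¥1,200,000; squared poverty gap index (FGT₂) = 0.024161.
After the ¥300,000 transfer: below the line — 23×¥1,300,000; squared poverty gap index (FGT₂) = 0.001349.
Reduction = 0.024161 − 0.001349 = 0.0228.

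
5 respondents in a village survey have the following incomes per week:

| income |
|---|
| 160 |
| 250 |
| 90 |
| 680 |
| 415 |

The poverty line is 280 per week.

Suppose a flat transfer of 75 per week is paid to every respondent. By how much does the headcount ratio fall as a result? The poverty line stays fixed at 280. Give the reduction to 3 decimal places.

0.200

Before: below the line — 90, 160, 250; headcount ratio = 0.60000.
After the 75 transfer: below the line — 165, 235; headcount ratio = 0.40000.
Reduction = 0.60000 − 0.40000 = 0.200.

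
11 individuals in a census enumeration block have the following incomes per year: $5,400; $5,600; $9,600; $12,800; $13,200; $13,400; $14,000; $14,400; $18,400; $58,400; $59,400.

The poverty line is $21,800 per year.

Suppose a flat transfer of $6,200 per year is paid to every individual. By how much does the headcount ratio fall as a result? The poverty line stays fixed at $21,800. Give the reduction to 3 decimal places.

Before: below the line — $5,400, $5,600, $9,600, $12,800, $13,200, $13,400, $14,000, $14,400, $18,400; headcount ratio = 0.81818.
After the $6,200 transfer: below the line — $11,600, $11,800, $15,800, $19,000, $19,400, $19,600, $20,200, $20,600; headcount ratio = 0.72727.
Reduction = 0.81818 − 0.72727 = 0.091.

0.091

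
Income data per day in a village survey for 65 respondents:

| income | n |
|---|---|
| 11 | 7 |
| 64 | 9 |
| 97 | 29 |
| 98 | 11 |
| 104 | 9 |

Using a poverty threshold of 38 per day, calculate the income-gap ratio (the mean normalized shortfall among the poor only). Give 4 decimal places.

Poor units: 7×11 (q = 7 of N = 65).
Relative gaps: 0.7105 (×7); sum = 4.973684.
The income-gap ratio divides by q (the poor only): 4.973684 / 7 = 0.7105.

0.7105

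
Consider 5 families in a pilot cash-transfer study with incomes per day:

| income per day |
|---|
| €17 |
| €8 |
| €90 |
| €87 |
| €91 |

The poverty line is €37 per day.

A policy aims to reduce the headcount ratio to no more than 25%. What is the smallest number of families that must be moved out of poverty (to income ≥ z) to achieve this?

2 of the 5 families are poor, so H = 2/5 = 0.400.
A headcount ratio of at most 25% allows at most ⌊0.25 × 5⌋ = 1 poor families.
So at least 2 − 1 = 1 must be lifted.

1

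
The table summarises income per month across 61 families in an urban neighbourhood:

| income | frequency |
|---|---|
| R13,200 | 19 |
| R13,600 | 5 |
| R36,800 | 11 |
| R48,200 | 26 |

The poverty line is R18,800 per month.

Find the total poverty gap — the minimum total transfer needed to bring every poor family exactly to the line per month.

R132,400

Poor units: 19×R13,200, 5×R13,600 (q = 24 of N = 61).
Individual gaps: 19×(18800−13200) = 106400; 5×(18800−13600) = 26000.
Aggregate gap = R132,400.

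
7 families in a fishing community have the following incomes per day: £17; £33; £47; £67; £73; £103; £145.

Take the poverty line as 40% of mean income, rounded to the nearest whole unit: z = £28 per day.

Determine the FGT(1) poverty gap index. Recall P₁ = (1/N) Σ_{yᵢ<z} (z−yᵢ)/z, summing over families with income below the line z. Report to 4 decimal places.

Below the line: £17 (q = 1 of N = 7).
Shortfall ratios: (28−17)/28 = 0.3929.
Sum of shortfalls = 0.392857; P₁ averages over all N: 0.392857 / 7 = 0.0561.

0.0561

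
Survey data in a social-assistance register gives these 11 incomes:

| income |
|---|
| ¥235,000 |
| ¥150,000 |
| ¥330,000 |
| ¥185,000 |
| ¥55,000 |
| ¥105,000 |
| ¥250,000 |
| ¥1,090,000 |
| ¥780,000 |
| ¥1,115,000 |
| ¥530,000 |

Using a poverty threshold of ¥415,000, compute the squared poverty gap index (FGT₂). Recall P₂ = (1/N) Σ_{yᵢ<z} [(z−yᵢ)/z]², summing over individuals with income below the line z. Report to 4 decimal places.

0.2194

Incomes under z: ¥55,000, ¥105,000, ¥150,000, ¥185,000, ¥235,000, ¥250,000, ¥330,000 (q = 7 of N = 11).
Relative gaps: (415000−55000)/415000 = 0.8675; (415000−105000)/415000 = 0.7470; (415000−150000)/415000 = 0.6386; (415000−185000)/415000 = 0.5542; (415000−235000)/415000 = 0.4337; (415000−250000)/415000 = 0.3976; (415000−330000)/415000 = 0.2048.
Squared: 0.7525; 0.5580; 0.4078; 0.3072; 0.1881; 0.1581; 0.0420.
Sum = 2.413558; P₂ = 2.413558 / 11 = 0.2194.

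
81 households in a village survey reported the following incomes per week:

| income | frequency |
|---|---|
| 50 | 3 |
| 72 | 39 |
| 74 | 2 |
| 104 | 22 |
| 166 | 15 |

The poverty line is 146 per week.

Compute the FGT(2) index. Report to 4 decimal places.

0.1682

Poor units: 3×50, 39×72, 2×74, 22×104 (q = 66 of N = 81).
Normalized shortfalls: (146−50)/146 = 0.6575 (×3); (146−72)/146 = 0.5068 (×39); (146−74)/146 = 0.4932 (×2); (146−104)/146 = 0.2877 (×22).
Squared: 0.4324 (×3); 0.2569 (×39); 0.2432 (×2); 0.0828 (×22).
Sum = 13.623006; P₂ = 13.623006 / 81 = 0.1682.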